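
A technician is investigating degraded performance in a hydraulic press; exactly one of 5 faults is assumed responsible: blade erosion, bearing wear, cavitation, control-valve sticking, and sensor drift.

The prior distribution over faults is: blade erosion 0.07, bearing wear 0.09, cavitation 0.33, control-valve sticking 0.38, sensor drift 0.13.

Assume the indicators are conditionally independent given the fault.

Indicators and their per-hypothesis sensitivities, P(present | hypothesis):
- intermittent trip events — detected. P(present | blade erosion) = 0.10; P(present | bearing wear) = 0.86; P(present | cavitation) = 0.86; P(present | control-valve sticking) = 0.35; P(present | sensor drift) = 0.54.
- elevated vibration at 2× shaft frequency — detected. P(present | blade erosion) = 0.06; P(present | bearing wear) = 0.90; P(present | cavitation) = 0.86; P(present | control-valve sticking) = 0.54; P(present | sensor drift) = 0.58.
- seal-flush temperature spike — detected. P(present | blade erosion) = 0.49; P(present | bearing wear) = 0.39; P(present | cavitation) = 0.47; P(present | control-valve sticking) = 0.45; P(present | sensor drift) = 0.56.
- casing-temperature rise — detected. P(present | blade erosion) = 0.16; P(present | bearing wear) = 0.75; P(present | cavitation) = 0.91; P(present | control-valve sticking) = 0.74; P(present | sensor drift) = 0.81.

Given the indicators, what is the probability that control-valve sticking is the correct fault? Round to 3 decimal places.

By Bayes' rule with conditional independence, the unnormalized weight for each hypothesis is prior × ∏ likelihoods:
  blade erosion: 0.07 × 0.10 × 0.06 × 0.49 × 0.16 = 3.2928e-05
  bearing wear: 0.09 × 0.86 × 0.90 × 0.39 × 0.75 = 0.020376
  cavitation: 0.33 × 0.86 × 0.86 × 0.47 × 0.91 = 0.10439
  control-valve sticking: 0.38 × 0.35 × 0.54 × 0.45 × 0.74 = 0.023916
  sensor drift: 0.13 × 0.54 × 0.58 × 0.56 × 0.81 = 0.018469
The unnormalized weights sum to 0.16718.
P(control-valve sticking | evidence) = 0.023916 / 0.16718 ≈ 0.143.

0.143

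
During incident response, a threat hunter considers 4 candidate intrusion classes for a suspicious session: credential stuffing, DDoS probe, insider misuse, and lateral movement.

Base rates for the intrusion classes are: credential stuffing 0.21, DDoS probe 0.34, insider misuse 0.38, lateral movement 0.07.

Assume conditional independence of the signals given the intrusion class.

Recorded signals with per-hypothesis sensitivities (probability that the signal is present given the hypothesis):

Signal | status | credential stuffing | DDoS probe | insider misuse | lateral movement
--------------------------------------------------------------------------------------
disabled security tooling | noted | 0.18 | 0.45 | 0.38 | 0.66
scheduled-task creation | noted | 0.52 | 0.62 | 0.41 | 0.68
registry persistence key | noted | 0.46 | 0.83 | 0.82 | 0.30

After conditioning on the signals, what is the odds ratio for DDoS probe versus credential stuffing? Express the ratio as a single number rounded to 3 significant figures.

Posterior odds equal prior odds times the likelihood ratio; only the two competing hypotheses matter.
  DDoS probe: 0.34 × 0.45 × 0.62 × 0.83 = 0.078734
  credential stuffing: 0.21 × 0.18 × 0.52 × 0.46 = 0.0090418
Posterior odds = 0.078734 / 0.0090418 ≈ 8.71.

8.71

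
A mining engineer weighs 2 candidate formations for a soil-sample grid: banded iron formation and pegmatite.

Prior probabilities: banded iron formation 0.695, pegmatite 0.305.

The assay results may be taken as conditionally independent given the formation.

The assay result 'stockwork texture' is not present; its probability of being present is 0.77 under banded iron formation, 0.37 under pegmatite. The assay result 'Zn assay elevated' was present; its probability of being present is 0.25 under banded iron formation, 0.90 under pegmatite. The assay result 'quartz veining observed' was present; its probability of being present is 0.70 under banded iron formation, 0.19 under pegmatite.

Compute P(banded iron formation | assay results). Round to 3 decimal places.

0.460

For each hypothesis, the unnormalized posterior weight is prior × product of the assay result likelihoods (using 1 − P(present | H) for each absent assay result):
  banded iron formation: 0.695 × (1 − 0.77) × 0.25 × 0.70 = 0.027974
  pegmatite: 0.305 × (1 − 0.37) × 0.90 × 0.19 = 0.032858
Marginal likelihood of the evidence = 0.060831.
P(banded iron formation | evidence) = 0.027974 / 0.060831 ≈ 0.460.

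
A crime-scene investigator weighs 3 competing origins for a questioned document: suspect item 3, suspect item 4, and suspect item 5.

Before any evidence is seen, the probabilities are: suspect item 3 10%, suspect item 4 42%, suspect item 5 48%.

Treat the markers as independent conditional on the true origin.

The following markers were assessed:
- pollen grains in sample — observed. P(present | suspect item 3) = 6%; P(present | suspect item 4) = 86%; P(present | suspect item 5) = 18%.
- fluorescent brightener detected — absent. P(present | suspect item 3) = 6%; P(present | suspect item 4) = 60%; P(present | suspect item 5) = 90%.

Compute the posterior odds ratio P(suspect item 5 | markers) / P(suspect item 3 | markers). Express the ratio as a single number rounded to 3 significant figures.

1.53

Unnormalized posterior weight (prior times the marker likelihoods) for each of the two hypotheses (using 1 − P(present | H) for each absent marker):
  suspect item 5: 0.48 × 0.18 × (1 − 0.90) = 0.00864
  suspect item 3: 0.10 × 0.06 × (1 − 0.06) = 0.00564
Posterior odds = 0.00864 / 0.00564 ≈ 1.53.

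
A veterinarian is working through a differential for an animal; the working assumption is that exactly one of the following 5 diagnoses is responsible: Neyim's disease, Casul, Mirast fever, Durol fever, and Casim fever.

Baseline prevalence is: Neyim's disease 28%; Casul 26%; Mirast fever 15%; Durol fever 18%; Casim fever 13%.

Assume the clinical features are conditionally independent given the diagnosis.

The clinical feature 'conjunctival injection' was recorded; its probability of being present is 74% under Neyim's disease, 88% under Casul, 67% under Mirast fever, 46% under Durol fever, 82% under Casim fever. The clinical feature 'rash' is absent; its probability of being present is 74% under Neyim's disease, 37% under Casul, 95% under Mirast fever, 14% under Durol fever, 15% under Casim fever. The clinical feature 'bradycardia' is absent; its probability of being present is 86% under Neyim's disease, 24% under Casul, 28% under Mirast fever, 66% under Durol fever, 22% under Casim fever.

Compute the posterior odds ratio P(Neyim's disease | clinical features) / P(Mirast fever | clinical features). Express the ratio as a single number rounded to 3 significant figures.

2.08

Posterior odds equal prior odds times the likelihood ratio; only the two competing hypotheses matter (using 1 − P(present | H) for each absent clinical feature).
  Neyim's disease: 0.28 × 0.74 × (1 − 0.74) × (1 − 0.86) = 0.0075421
  Mirast fever: 0.15 × 0.67 × (1 − 0.95) × (1 − 0.28) = 0.003618
Odds(Neyim's disease : Mirast fever) = 0.0075421 / 0.003618 ≈ 2.08.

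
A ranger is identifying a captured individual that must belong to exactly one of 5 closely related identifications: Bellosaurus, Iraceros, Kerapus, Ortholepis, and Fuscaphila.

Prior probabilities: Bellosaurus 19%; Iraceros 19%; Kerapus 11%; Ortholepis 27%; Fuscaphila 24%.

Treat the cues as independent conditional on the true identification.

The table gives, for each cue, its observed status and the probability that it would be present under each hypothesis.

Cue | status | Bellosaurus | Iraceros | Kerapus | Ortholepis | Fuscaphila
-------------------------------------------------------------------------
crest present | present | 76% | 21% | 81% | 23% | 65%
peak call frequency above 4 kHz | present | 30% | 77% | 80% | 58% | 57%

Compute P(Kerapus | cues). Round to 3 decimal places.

By Bayes' rule with conditional independence, the unnormalized weight for each hypothesis is prior × ∏ likelihoods:
  Bellosaurus: 0.19 × 0.76 × 0.30 = 0.04332
  Iraceros: 0.19 × 0.21 × 0.77 = 0.030723
  Kerapus: 0.11 × 0.81 × 0.80 = 0.07128
  Ortholepis: 0.27 × 0.23 × 0.58 = 0.036018
  Fuscaphila: 0.24 × 0.65 × 0.57 = 0.08892
Normalizing constant Z = 0.04332 + 0.030723 + 0.07128 + 0.036018 + 0.08892 = 0.27026.
P(Kerapus | evidence) = 0.07128 / 0.27026 ≈ 0.264.

0.264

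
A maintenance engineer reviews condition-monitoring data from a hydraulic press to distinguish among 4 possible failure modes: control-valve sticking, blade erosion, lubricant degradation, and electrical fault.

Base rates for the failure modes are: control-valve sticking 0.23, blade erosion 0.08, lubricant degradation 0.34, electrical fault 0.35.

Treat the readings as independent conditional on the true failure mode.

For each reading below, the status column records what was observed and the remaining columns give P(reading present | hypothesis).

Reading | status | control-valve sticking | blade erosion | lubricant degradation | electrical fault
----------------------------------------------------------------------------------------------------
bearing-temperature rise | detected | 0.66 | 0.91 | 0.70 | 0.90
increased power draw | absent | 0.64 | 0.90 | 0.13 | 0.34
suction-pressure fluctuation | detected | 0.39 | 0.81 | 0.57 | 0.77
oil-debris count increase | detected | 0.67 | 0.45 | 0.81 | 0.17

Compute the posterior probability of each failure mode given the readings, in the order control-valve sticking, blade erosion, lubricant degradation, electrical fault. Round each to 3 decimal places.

0.102, 0.019, 0.684, 0.195

By Bayes' rule with conditional independence, the unnormalized weight for each hypothesis is prior × ∏ likelihoods (using 1 − P(present | H) for each absent reading):
  control-valve sticking: 0.23 × 0.66 × (1 − 0.64) × 0.39 × 0.67 = 0.01428
  blade erosion: 0.08 × 0.91 × (1 − 0.90) × 0.81 × 0.45 = 0.0026536
  lubricant degradation: 0.34 × 0.70 × (1 − 0.13) × 0.57 × 0.81 = 0.0956
  electrical fault: 0.35 × 0.90 × (1 − 0.34) × 0.77 × 0.17 = 0.027214
The unnormalized weights sum to 0.13975.
P(control-valve sticking | evidence) = 0.01428 / 0.13975 ≈ 0.102
P(blade erosion | evidence) = 0.0026536 / 0.13975 ≈ 0.019
P(lubricant degradation | evidence) = 0.0956 / 0.13975 ≈ 0.684
P(electrical fault | evidence) = 0.027214 / 0.13975 ≈ 0.195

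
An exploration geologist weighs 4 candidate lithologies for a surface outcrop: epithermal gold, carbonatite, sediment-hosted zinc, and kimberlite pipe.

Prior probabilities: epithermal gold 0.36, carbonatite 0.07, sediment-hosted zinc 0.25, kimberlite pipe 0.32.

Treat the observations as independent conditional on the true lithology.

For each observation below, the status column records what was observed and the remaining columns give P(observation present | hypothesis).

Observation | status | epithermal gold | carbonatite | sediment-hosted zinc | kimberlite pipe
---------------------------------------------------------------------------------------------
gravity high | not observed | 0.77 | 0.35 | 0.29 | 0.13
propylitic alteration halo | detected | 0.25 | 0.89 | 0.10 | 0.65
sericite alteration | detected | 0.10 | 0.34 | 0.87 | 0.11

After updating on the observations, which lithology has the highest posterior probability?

kimberlite pipe

For each hypothesis, the unnormalized posterior weight is prior × product of the observation likelihoods (using 1 − P(present | H) for each absent observation):
  epithermal gold: 0.36 × (1 − 0.77) × 0.25 × 0.10 = 0.00207
  carbonatite: 0.07 × (1 − 0.35) × 0.89 × 0.34 = 0.013768
  sediment-hosted zinc: 0.25 × (1 − 0.29) × 0.10 × 0.87 = 0.015442
  kimberlite pipe: 0.32 × (1 − 0.13) × 0.65 × 0.11 = 0.019906
Normalizing constant Z = 0.00207 + 0.013768 + 0.015442 + 0.019906 = 0.051186.
P(epithermal gold | evidence) ≈ 0.00207 / 0.051186 ≈ 0.040
P(carbonatite | evidence) ≈ 0.013768 / 0.051186 ≈ 0.269
P(sediment-hosted zinc | evidence) ≈ 0.015442 / 0.051186 ≈ 0.302
P(kimberlite pipe | evidence) ≈ 0.019906 / 0.051186 ≈ 0.389
The largest is 0.389, so kimberlite pipe is most probable.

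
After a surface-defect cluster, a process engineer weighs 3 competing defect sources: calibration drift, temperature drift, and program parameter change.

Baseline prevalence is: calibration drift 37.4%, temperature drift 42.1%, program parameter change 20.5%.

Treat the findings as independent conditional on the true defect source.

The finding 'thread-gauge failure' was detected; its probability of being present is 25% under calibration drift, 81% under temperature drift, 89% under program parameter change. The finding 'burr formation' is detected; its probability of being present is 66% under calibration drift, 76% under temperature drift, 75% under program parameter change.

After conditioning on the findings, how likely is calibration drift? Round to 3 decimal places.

For each hypothesis, the unnormalized posterior weight is prior × product of the finding likelihoods:
  calibration drift: 0.374 × 0.25 × 0.66 = 0.06171
  temperature drift: 0.421 × 0.81 × 0.76 = 0.25917
  program parameter change: 0.205 × 0.89 × 0.75 = 0.13684
The unnormalized weights sum to 0.45772.
P(calibration drift | evidence) = 0.06171 / 0.45772 ≈ 0.135.

0.135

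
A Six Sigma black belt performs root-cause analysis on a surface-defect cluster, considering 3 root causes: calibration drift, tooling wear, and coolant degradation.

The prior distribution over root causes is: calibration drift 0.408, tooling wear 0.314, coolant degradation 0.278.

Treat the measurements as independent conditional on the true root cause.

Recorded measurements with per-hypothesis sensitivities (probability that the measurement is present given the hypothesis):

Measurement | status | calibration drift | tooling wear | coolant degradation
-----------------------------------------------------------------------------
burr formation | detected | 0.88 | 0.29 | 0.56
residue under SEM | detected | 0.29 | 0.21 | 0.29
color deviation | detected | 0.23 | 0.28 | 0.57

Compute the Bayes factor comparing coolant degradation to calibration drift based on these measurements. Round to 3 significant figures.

1.58

Joint likelihood of the measurement pattern under each hypothesis:
  coolant degradation: 0.56 × 0.29 × 0.57 = 0.092568
  calibration drift: 0.88 × 0.29 × 0.23 = 0.058696
Bayes factor = 0.092568 / 0.058696 ≈ 1.58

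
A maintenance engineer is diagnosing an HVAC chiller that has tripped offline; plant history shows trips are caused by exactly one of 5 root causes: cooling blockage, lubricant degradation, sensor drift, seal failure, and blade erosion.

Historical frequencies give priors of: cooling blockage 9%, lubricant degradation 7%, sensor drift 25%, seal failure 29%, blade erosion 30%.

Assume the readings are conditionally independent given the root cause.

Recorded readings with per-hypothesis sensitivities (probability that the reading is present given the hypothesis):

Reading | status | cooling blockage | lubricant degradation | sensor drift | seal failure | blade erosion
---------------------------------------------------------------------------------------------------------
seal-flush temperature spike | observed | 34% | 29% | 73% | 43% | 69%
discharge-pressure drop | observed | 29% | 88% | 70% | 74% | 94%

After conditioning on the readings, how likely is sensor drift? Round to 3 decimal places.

0.289

Multiply each prior by the joint likelihood of the reading pattern:
  cooling blockage: 0.09 × 0.34 × 0.29 = 0.008874
  lubricant degradation: 0.07 × 0.29 × 0.88 = 0.017864
  sensor drift: 0.25 × 0.73 × 0.70 = 0.12775
  seal failure: 0.29 × 0.43 × 0.74 = 0.092278
  blade erosion: 0.30 × 0.69 × 0.94 = 0.19458
Marginal likelihood of the evidence = 0.44135.
P(sensor drift | evidence) = 0.12775 / 0.44135 ≈ 0.289.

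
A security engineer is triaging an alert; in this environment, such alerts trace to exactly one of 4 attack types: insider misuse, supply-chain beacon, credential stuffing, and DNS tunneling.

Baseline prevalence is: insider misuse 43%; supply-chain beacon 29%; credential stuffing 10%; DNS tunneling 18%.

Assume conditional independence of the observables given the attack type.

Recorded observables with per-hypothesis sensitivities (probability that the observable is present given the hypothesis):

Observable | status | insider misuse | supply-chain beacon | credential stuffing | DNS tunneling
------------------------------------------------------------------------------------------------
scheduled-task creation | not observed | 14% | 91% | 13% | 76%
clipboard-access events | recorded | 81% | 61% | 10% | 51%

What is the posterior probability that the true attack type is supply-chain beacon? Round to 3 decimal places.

0.046

Multiply each prior by the joint likelihood of the observable pattern (using 1 − P(present | H) for each absent observable):
  insider misuse: 0.43 × (1 − 0.14) × 0.81 = 0.29954
  supply-chain beacon: 0.29 × (1 − 0.91) × 0.61 = 0.015921
  credential stuffing: 0.10 × (1 − 0.13) × 0.10 = 0.0087
  DNS tunneling: 0.18 × (1 − 0.76) × 0.51 = 0.022032
The unnormalized weights sum to 0.34619.
P(supply-chain beacon | evidence) = 0.015921 / 0.34619 ≈ 0.046.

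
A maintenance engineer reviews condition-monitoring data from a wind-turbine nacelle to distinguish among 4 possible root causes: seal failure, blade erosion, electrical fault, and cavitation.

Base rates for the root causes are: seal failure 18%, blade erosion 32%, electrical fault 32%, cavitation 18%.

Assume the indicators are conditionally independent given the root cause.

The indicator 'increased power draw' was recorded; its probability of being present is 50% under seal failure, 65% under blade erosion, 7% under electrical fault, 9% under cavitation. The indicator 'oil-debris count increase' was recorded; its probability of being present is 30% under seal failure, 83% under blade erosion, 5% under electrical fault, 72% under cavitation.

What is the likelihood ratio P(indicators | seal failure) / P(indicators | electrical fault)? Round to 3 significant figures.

Joint likelihood of the indicator pattern under each hypothesis:
  seal failure: 0.50 × 0.30 = 0.15
  electrical fault: 0.07 × 0.05 = 0.0035
Bayes factor = 0.15 / 0.0035 ≈ 42.9

42.9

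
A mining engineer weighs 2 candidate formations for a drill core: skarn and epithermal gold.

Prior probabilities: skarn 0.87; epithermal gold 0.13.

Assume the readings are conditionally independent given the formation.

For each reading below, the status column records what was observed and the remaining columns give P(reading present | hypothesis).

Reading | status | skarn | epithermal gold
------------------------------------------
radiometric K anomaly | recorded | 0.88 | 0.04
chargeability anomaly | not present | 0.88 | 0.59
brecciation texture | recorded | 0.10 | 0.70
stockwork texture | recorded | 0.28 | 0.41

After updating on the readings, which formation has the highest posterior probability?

Multiply each prior by the joint likelihood of the reading pattern (using 1 − P(present | H) for each absent reading):
  skarn: 0.87 × 0.88 × (1 − 0.88) × 0.10 × 0.28 = 0.0025724
  epithermal gold: 0.13 × 0.04 × (1 − 0.59) × 0.70 × 0.41 = 0.00061188
The unnormalized weights sum to 0.0031843.
P(skarn | evidence) ≈ 0.0025724 / 0.0031843 ≈ 0.808
P(epithermal gold | evidence) ≈ 0.00061188 / 0.0031843 ≈ 0.192
The largest is 0.808, so skarn is most probable.

skarn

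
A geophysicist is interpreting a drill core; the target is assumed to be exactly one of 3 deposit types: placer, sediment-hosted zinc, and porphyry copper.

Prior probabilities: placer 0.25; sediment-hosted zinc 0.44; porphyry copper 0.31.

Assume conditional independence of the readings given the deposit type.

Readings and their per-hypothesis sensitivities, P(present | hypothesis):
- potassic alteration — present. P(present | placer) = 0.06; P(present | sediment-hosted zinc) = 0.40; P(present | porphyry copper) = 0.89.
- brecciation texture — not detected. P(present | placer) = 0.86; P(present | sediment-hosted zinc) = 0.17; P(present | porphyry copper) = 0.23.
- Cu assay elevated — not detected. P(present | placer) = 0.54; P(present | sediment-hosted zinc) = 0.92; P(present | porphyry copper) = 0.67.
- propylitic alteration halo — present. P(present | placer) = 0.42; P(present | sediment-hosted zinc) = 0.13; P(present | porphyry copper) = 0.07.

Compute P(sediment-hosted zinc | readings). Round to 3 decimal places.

0.222

Multiply each prior by the joint likelihood of the reading pattern (using 1 − P(present | H) for each absent reading):
  placer: 0.25 × 0.06 × (1 − 0.86) × (1 − 0.54) × 0.42 = 0.00040572
  sediment-hosted zinc: 0.44 × 0.40 × (1 − 0.17) × (1 − 0.92) × 0.13 = 0.0015192
  porphyry copper: 0.31 × 0.89 × (1 − 0.23) × (1 − 0.67) × 0.07 = 0.0049074
The unnormalized weights sum to 0.0068324.
P(sediment-hosted zinc | evidence) = 0.0015192 / 0.0068324 ≈ 0.222.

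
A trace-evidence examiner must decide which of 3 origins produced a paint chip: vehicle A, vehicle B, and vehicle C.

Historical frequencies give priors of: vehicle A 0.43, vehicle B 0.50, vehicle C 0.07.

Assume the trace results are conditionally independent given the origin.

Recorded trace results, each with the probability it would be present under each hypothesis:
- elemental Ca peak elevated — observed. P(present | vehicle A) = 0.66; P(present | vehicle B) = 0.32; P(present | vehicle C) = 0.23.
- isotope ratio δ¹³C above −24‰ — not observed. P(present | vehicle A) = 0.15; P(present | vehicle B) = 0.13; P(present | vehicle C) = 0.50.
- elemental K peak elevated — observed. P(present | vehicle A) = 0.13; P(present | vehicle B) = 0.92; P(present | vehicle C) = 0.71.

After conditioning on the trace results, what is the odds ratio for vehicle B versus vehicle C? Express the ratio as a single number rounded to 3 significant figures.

22.4

Posterior odds equal prior odds times the likelihood ratio; only the two competing hypotheses matter (using 1 − P(present | H) for each absent trace result).
  vehicle B: 0.50 × 0.32 × (1 − 0.13) × 0.92 = 0.12806
  vehicle C: 0.07 × 0.23 × (1 − 0.50) × 0.71 = 0.0057155
Odds(vehicle B : vehicle C) = 0.12806 / 0.0057155 ≈ 22.4.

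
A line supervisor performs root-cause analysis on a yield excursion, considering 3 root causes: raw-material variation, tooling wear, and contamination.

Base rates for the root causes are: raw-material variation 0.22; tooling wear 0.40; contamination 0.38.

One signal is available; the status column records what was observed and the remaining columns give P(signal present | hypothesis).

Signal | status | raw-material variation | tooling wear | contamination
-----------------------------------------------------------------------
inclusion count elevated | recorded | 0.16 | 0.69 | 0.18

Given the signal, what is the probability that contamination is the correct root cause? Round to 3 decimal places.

0.180

Multiply each prior by the likelihood of the signal:
  raw-material variation: 0.22 × 0.16 = 0.0352
  tooling wear: 0.40 × 0.69 = 0.276
  contamination: 0.38 × 0.18 = 0.0684
Normalizing constant Z = 0.0352 + 0.276 + 0.0684 = 0.3796.
P(contamination | evidence) = 0.0684 / 0.3796 ≈ 0.180.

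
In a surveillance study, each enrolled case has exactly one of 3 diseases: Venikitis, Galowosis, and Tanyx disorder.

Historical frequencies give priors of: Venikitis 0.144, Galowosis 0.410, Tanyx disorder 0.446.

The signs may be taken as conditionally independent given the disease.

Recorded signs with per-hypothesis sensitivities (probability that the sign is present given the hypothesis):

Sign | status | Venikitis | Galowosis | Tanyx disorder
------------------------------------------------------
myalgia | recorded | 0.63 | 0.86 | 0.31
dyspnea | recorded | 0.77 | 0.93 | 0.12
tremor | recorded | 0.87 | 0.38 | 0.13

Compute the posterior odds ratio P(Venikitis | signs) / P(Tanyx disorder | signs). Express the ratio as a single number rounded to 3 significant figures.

The normalizing constant cancels in an odds ratio, so compute prior × likelihood for the two hypotheses only:
  Venikitis: 0.144 × 0.63 × 0.77 × 0.87 = 0.060773
  Tanyx disorder: 0.446 × 0.31 × 0.12 × 0.13 = 0.0021569
Posterior odds = 0.060773 / 0.0021569 ≈ 28.2.

28.2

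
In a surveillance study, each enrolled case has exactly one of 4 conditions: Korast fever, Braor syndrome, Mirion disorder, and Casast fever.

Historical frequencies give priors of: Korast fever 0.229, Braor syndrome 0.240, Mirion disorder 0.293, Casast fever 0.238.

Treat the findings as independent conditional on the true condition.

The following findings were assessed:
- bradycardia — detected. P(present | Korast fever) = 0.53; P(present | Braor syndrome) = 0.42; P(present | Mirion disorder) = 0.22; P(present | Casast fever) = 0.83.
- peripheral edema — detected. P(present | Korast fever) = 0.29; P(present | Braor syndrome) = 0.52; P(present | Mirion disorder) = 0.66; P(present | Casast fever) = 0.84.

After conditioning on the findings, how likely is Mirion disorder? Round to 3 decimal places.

By Bayes' rule with conditional independence, the unnormalized weight for each hypothesis is prior × ∏ likelihoods:
  Korast fever: 0.229 × 0.53 × 0.29 = 0.035197
  Braor syndrome: 0.240 × 0.42 × 0.52 = 0.052416
  Mirion disorder: 0.293 × 0.22 × 0.66 = 0.042544
  Casast fever: 0.238 × 0.83 × 0.84 = 0.16593
Marginal likelihood of the evidence = 0.29609.
P(Mirion disorder | evidence) = 0.042544 / 0.29609 ≈ 0.144.

0.144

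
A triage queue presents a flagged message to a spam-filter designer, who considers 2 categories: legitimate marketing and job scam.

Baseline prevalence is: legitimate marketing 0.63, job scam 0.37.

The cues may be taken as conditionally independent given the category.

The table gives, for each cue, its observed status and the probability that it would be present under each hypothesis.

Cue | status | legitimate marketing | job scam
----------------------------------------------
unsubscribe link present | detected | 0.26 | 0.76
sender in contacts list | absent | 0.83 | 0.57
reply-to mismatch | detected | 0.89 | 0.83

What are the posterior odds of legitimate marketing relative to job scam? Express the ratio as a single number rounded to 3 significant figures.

0.247

The normalizing constant cancels in an odds ratio, so compute prior × likelihood for the two hypotheses only (using 1 − P(present | H) for each absent cue):
  legitimate marketing: 0.63 × 0.26 × (1 − 0.83) × 0.89 = 0.024783
  job scam: 0.37 × 0.76 × (1 − 0.57) × 0.83 = 0.10036
Posterior odds = 0.024783 / 0.10036 ≈ 0.247.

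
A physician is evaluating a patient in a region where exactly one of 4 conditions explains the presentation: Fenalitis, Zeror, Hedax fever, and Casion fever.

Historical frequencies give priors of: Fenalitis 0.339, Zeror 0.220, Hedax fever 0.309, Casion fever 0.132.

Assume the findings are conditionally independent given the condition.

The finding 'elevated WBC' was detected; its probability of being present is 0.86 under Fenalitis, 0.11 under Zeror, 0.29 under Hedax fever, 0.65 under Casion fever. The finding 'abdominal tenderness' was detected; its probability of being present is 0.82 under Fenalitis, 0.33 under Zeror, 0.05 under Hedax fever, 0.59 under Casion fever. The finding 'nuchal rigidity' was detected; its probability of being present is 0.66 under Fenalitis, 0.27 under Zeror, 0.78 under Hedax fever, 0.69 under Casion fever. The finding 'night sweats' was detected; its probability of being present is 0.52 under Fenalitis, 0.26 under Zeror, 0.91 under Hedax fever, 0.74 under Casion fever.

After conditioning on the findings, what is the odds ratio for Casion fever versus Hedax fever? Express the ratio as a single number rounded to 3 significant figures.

Unnormalized posterior weight (prior times the finding likelihoods) for each of the two hypotheses:
  Casion fever: 0.132 × 0.65 × 0.59 × 0.69 × 0.74 = 0.025848
  Hedax fever: 0.309 × 0.29 × 0.05 × 0.78 × 0.91 = 0.0031803
Posterior odds = 0.025848 / 0.0031803 ≈ 8.13.

8.13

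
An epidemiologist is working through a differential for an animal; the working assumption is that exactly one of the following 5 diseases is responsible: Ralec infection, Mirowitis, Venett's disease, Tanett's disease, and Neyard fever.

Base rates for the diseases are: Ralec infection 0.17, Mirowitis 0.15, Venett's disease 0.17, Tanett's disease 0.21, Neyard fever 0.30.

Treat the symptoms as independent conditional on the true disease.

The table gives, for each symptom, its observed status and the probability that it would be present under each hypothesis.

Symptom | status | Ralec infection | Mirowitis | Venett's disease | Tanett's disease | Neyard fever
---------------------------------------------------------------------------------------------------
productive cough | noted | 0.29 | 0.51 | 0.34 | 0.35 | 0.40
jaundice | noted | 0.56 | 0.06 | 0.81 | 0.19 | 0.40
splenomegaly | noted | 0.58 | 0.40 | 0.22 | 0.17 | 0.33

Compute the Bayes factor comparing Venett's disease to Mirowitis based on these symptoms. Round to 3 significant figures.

The Bayes factor is the ratio of the joint likelihoods of the symptom pattern under the two hypotheses.
  Venett's disease: 0.34 × 0.81 × 0.22 = 0.060588
  Mirowitis: 0.51 × 0.06 × 0.40 = 0.01224
Bayes factor = 0.060588 / 0.01224 ≈ 4.95

4.95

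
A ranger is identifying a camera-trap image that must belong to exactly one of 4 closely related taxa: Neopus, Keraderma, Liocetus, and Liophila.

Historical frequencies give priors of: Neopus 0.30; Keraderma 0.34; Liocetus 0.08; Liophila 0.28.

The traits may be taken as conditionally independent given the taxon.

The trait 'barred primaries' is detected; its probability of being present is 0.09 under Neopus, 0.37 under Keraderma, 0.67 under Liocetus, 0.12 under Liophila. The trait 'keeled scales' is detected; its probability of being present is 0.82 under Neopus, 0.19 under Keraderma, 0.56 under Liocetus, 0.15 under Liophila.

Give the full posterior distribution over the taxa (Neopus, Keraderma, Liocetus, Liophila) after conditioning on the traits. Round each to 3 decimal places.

By Bayes' rule with conditional independence, the unnormalized weight for each hypothesis is prior × ∏ likelihoods:
  Neopus: 0.30 × 0.09 × 0.82 = 0.02214
  Keraderma: 0.34 × 0.37 × 0.19 = 0.023902
  Liocetus: 0.08 × 0.67 × 0.56 = 0.030016
  Liophila: 0.28 × 0.12 × 0.15 = 0.00504
Marginal likelihood of the evidence = 0.081098.
P(Neopus | evidence) = 0.02214 / 0.081098 ≈ 0.273
P(Keraderma | evidence) = 0.023902 / 0.081098 ≈ 0.295
P(Liocetus | evidence) = 0.030016 / 0.081098 ≈ 0.370
P(Liophila | evidence) = 0.00504 / 0.081098 ≈ 0.062

0.273, 0.295, 0.370, 0.062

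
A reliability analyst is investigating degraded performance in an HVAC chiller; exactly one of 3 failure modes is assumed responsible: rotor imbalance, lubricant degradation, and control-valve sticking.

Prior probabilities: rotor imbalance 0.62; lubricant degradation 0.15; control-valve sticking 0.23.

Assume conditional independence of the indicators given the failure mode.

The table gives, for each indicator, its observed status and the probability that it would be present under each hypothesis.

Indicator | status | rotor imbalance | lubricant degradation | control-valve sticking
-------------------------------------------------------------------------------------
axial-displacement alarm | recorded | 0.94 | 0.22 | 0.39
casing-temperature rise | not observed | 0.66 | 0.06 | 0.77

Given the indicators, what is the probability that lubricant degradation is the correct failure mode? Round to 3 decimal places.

0.124

Multiply each prior by the joint likelihood of the indicator pattern (using 1 − P(present | H) for each absent indicator):
  rotor imbalance: 0.62 × 0.94 × (1 − 0.66) = 0.19815
  lubricant degradation: 0.15 × 0.22 × (1 − 0.06) = 0.03102
  control-valve sticking: 0.23 × 0.39 × (1 − 0.77) = 0.020631
Marginal likelihood of the evidence = 0.2498.
P(lubricant degradation | evidence) = 0.03102 / 0.2498 ≈ 0.124.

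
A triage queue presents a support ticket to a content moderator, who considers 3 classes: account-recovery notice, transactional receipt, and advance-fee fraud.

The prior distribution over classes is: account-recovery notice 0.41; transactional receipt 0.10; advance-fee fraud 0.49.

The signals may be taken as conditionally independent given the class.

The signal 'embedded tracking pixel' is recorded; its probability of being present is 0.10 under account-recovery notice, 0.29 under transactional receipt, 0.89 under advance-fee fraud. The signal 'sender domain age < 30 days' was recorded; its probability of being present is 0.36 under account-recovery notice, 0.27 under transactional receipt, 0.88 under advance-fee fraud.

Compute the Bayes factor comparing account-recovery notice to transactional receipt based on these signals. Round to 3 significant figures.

Joint likelihood of the signal pattern under each hypothesis:
  account-recovery notice: 0.10 × 0.36 = 0.036
  transactional receipt: 0.29 × 0.27 = 0.0783
Bayes factor = 0.036 / 0.0783 ≈ 0.460

0.460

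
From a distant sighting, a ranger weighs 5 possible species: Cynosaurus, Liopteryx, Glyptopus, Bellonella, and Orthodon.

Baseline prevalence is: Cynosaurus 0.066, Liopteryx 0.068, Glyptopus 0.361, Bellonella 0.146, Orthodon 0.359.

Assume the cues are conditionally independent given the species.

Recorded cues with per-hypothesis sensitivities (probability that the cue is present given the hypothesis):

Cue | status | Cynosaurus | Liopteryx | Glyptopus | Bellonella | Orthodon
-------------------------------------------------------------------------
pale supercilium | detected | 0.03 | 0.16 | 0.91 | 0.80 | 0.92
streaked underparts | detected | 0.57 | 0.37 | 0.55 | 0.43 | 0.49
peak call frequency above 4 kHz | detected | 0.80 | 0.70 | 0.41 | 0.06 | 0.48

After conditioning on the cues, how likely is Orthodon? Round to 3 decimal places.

0.490

Multiply each prior by the joint likelihood of the cue pattern:
  Cynosaurus: 0.066 × 0.03 × 0.57 × 0.80 = 0.00090288
  Liopteryx: 0.068 × 0.16 × 0.37 × 0.70 = 0.0028179
  Glyptopus: 0.361 × 0.91 × 0.55 × 0.41 = 0.074079
  Bellonella: 0.146 × 0.80 × 0.43 × 0.06 = 0.0030134
  Orthodon: 0.359 × 0.92 × 0.49 × 0.48 = 0.077682
The unnormalized weights sum to 0.1585.
P(Orthodon | evidence) = 0.077682 / 0.1585 ≈ 0.490.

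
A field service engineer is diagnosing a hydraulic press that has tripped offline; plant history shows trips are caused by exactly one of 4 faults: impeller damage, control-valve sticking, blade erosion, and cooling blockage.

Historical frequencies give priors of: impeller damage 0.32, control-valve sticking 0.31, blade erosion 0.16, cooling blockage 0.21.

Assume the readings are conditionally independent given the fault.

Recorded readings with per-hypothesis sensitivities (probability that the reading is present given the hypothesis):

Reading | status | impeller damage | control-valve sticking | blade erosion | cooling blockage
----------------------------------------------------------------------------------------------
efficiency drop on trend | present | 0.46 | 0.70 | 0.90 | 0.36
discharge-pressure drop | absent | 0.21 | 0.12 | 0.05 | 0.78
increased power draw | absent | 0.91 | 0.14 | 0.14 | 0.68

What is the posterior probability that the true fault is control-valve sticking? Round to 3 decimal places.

By Bayes' rule with conditional independence, the unnormalized weight for each hypothesis is prior × ∏ likelihoods (using 1 − P(present | H) for each absent reading):
  impeller damage: 0.32 × 0.46 × (1 − 0.21) × (1 − 0.91) = 0.010466
  control-valve sticking: 0.31 × 0.70 × (1 − 0.12) × (1 − 0.14) = 0.16423
  blade erosion: 0.16 × 0.90 × (1 − 0.05) × (1 − 0.14) = 0.11765
  cooling blockage: 0.21 × 0.36 × (1 − 0.78) × (1 − 0.68) = 0.0053222
Normalizing constant Z = 0.010466 + 0.16423 + 0.11765 + 0.0053222 = 0.29766.
P(control-valve sticking | evidence) = 0.16423 / 0.29766 ≈ 0.552.

0.552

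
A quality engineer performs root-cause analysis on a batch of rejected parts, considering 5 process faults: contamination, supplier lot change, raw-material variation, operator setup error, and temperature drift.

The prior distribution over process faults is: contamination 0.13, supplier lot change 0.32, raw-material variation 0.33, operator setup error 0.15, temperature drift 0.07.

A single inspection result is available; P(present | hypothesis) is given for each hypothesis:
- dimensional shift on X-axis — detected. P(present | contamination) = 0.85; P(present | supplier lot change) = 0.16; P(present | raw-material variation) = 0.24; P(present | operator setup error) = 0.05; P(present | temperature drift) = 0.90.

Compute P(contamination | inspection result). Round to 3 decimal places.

0.355

By Bayes' rule, the unnormalized weight for each hypothesis is prior × likelihood:
  contamination: 0.13 × 0.85 = 0.1105
  supplier lot change: 0.32 × 0.16 = 0.0512
  raw-material variation: 0.33 × 0.24 = 0.0792
  operator setup error: 0.15 × 0.05 = 0.0075
  temperature drift: 0.07 × 0.90 = 0.063
Normalizing constant Z = 0.1105 + 0.0512 + 0.0792 + 0.0075 + 0.063 = 0.3114.
P(contamination | evidence) = 0.1105 / 0.3114 ≈ 0.355.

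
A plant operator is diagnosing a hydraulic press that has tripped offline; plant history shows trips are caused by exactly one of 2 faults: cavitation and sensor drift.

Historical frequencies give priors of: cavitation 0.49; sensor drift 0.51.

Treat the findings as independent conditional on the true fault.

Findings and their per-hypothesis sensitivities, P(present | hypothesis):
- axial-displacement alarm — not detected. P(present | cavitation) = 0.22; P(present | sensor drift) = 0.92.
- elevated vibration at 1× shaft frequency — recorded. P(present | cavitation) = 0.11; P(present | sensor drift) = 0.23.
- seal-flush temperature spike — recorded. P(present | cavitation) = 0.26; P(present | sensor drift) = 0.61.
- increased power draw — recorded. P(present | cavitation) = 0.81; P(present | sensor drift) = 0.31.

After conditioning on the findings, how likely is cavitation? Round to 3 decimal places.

0.833

Multiply each prior by the joint likelihood of the evidence pattern (using 1 − P(present | H) for each absent finding):
  cavitation: 0.49 × (1 − 0.22) × 0.11 × 0.26 × 0.81 = 0.008854
  sensor drift: 0.51 × (1 − 0.92) × 0.23 × 0.61 × 0.31 = 0.0017745
The unnormalized weights sum to 0.010629.
P(cavitation | evidence) = 0.008854 / 0.010629 ≈ 0.833.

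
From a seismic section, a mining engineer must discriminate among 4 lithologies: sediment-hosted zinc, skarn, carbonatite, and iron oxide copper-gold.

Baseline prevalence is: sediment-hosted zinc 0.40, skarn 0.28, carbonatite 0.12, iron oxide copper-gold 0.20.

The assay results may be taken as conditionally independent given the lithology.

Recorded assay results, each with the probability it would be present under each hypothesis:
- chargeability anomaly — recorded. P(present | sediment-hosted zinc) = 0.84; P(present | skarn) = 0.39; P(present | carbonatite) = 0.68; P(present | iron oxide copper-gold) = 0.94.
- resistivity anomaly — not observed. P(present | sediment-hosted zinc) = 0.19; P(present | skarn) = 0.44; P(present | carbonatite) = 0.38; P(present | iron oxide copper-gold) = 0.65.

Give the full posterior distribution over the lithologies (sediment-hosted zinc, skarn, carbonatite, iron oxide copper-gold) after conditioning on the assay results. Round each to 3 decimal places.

For each hypothesis, the unnormalized posterior weight is prior × product of the assay result likelihoods (using 1 − P(present | H) for each absent assay result):
  sediment-hosted zinc: 0.40 × 0.84 × (1 − 0.19) = 0.27216
  skarn: 0.28 × 0.39 × (1 − 0.44) = 0.061152
  carbonatite: 0.12 × 0.68 × (1 − 0.38) = 0.050592
  iron oxide copper-gold: 0.20 × 0.94 × (1 − 0.65) = 0.0658
Marginal likelihood of the evidence = 0.4497.
P(sediment-hosted zinc | evidence) = 0.27216 / 0.4497 ≈ 0.605
P(skarn | evidence) = 0.061152 / 0.4497 ≈ 0.136
P(carbonatite | evidence) = 0.050592 / 0.4497 ≈ 0.113
P(iron oxide copper-gold | evidence) = 0.0658 / 0.4497 ≈ 0.146

0.605, 0.136, 0.113, 0.146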